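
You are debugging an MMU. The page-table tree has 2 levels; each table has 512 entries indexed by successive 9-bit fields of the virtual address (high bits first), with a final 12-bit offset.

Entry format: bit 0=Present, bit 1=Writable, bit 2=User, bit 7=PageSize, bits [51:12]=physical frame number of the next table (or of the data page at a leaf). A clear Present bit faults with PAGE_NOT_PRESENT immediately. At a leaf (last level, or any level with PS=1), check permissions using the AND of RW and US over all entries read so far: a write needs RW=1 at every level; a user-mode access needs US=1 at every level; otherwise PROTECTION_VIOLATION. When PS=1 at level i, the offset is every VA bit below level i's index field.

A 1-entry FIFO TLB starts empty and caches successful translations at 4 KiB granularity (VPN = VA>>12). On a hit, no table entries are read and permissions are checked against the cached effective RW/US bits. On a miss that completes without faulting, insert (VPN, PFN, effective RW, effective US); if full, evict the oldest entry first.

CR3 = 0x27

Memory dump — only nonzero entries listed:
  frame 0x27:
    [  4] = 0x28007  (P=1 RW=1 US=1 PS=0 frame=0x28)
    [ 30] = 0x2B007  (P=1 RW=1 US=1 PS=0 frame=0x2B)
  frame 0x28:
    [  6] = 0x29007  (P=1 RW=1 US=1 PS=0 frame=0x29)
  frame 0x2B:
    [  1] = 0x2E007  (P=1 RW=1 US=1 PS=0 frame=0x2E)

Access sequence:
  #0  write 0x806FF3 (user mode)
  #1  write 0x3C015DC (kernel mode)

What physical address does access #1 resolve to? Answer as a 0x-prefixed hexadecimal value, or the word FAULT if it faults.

Trace:
#0 VA=0x806FF3 (w,user):
  [0] read 0x27 idx=4: raw=0x28007 flags P=1 W=1 U=1 S=0
  [1] read 0x28 idx=6: raw=0x29007 flags P=1 W=1 U=1 S=0
  ⇒ phys 0x29FF3  [2 reads]
#1 VA=0x3C015DC (w,kernel):
  [0] read 0x27 idx=30: raw=0x2B007 flags P=1 W=1 U=1 S=0
  [1] read 0x2B idx=1: raw=0x2E007 flags P=1 W=1 U=1 S=0
  ⇒ phys 0x2E5DC  [2 reads]

Access #1 PA: 0x2E5DC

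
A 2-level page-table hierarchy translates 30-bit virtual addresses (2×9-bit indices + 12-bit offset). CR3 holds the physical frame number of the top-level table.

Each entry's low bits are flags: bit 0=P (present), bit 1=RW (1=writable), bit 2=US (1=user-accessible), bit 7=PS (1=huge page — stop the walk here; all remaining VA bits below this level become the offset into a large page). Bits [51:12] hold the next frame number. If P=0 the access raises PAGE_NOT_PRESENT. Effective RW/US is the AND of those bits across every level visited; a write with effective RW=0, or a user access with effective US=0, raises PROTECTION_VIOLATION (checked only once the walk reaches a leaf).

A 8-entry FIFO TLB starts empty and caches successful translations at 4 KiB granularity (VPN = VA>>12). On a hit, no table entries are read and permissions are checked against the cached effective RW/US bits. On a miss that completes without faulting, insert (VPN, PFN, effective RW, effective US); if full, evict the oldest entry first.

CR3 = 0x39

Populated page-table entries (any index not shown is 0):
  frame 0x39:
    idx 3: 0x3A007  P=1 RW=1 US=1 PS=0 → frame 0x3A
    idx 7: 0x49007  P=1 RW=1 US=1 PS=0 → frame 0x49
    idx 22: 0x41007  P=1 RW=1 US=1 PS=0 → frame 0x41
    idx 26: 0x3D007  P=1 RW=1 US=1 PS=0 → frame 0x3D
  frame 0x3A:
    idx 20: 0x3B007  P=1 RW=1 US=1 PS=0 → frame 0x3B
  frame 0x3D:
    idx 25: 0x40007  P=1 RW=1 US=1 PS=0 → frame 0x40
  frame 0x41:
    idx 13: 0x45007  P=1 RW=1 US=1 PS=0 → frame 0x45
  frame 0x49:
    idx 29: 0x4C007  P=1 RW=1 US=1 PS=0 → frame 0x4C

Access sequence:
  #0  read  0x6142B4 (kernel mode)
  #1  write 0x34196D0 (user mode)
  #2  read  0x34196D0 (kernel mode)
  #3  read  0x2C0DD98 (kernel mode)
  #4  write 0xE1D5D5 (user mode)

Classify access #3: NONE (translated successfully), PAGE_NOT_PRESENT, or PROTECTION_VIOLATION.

Walk each access:
#0 VA=0x6142B4 (r,kernel):
  [0] read 0x39 idx=3: raw=0x3A007 flags P=1 W=1 U=1 S=0
  [1] read 0x3A idx=20: raw=0x3B007 flags P=1 W=1 U=1 S=0
  ⇒ phys 0x3B2B4  [2 reads]
#1 VA=0x34196D0 (w,user):
  [0] read 0x39 idx=26: raw=0x3D007 flags P=1 W=1 U=1 S=0
  [1] read 0x3D idx=25: raw=0x40007 flags P=1 W=1 U=1 S=0
  ⇒ phys 0x406D0  [2 reads]
#2 VA=0x34196D0 (r,kernel):
  TLB hit vpn=0x3419 → PA=0x406D0
#3 VA=0x2C0DD98 (r,kernel):
  [0] read 0x39 idx=22: raw=0x41007 flags P=1 W=1 U=1 S=0
  [1] read 0x41 idx=13: raw=0x45007 flags P=1 W=1 U=1 S=0
  ⇒ phys 0x45D98  [2 reads]
#4 VA=0xE1D5D5 (w,user):
  [0] read 0x39 idx=7: raw=0x49007 flags P=1 W=1 U=1 S=0
  [1] read 0x49 idx=29: raw=0x4C007 flags P=1 W=1 U=1 S=0
  ⇒ phys 0x4C5D5  [2 reads]

Access #3 fault: NONE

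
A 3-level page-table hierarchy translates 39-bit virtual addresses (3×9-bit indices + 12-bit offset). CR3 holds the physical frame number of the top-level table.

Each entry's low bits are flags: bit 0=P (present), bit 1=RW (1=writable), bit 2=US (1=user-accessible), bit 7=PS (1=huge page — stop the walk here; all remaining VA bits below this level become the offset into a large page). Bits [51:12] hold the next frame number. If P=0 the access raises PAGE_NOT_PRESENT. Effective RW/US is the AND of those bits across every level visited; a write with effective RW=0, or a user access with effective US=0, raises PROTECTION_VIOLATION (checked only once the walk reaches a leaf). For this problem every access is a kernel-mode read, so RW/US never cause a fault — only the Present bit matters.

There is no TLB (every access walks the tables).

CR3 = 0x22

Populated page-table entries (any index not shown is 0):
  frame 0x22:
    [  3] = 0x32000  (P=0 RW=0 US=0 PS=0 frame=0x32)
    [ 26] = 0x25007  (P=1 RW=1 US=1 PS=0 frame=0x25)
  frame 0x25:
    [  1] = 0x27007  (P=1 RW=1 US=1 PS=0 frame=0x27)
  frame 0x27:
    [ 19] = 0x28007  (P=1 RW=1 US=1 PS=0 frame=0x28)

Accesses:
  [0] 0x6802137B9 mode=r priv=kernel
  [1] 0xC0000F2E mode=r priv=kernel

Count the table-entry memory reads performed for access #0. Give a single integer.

Trace:
#0 VA=0x6802137B9 (r,kernel):
  lvl0: tbl 0x22, slot 26 ⇒ 0x25007 (P1/RW1/US1/PS0)
  lvl1: tbl 0x25, slot 1 ⇒ 0x27007 (P1/RW1/US1/PS0)
  lvl2: tbl 0x27, slot 19 ⇒ 0x28007 (P1/RW1/US1/PS0)
  → PA=0x287B9  (3 entries read)
#1 VA=0xC0000F2E (r,kernel):
  lvl0: tbl 0x22, slot 3 ⇒ 0x32000 (P0/RW0/US0/PS0)
  → PAGE_NOT_PRESENT  (1 entries read)

Entries read for #0: 3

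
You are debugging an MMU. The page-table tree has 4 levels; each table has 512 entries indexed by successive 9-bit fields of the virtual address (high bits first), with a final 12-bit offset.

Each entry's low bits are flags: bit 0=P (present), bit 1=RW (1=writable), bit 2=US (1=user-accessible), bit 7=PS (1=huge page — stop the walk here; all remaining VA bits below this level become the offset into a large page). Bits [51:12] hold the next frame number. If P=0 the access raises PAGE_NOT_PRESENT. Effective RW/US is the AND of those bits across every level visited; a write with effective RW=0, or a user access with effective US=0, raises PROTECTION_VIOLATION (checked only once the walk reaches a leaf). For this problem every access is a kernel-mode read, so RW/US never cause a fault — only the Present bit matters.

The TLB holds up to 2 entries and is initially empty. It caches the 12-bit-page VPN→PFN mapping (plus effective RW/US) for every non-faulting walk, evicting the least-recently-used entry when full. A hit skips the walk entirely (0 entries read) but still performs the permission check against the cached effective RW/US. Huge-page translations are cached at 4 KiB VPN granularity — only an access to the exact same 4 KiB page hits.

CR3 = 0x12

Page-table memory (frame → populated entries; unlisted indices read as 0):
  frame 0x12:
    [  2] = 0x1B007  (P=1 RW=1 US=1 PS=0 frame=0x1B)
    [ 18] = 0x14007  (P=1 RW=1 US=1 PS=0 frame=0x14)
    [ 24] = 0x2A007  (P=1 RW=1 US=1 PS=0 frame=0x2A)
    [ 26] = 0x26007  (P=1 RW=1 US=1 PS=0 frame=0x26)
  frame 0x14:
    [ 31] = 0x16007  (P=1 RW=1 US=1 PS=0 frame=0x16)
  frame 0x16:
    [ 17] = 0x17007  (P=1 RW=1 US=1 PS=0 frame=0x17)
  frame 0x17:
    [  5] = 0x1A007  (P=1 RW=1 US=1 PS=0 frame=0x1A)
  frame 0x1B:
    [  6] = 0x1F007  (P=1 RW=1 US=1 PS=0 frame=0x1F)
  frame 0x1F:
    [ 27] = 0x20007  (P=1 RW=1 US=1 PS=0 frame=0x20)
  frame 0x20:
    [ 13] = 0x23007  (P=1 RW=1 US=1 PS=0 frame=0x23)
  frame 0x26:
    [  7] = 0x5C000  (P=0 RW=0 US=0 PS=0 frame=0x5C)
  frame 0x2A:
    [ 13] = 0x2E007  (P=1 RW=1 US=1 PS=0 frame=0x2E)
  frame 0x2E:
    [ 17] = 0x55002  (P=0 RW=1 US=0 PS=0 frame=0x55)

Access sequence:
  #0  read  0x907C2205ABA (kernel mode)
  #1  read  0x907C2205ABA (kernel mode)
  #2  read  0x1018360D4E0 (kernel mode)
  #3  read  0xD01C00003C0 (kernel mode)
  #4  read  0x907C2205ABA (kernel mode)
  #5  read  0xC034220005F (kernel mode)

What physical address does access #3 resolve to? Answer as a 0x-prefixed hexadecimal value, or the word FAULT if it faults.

Trace:
#0 VA=0x907C2205ABA (r,kernel):
  L0: frame=0x12 idx=18 entry=0x14007 [P=1 RW=1 US=1 PS=0]
  L1: frame=0x14 idx=31 entry=0x16007 [P=1 RW=1 US=1 PS=0]
  L2: frame=0x16 idx=17 entry=0x17007 [P=1 RW=1 US=1 PS=0]
  L3: frame=0x17 idx=5 entry=0x1A007 [P=1 RW=1 US=1 PS=0]
  ⇒ phys 0x1AABA  [4 reads]
#1 VA=0x907C2205ABA (r,kernel):
  TLB hit vpn=0x907C2205 → PA=0x1AABA
#2 VA=0x1018360D4E0 (r,kernel):
  L0: frame=0x12 idx=2 entry=0x1B007 [P=1 RW=1 US=1 PS=0]
  L1: frame=0x1B idx=6 entry=0x1F007 [P=1 RW=1 US=1 PS=0]
  L2: frame=0x1F idx=27 entry=0x20007 [P=1 RW=1 US=1 PS=0]
  L3: frame=0x20 idx=13 entry=0x23007 [P=1 RW=1 US=1 PS=0]
  ⇒ phys 0x234E0  [4 reads]
#3 VA=0xD01C00003C0 (r,kernel):
  L0: frame=0x12 idx=26 entry=0x26007 [P=1 RW=1 US=1 PS=0]
  L1: frame=0x26 idx=7 entry=0x5C000 [P=0 RW=0 US=0 PS=0]
  ⇒ fault: PAGE_NOT_PRESENT  — 2 lookups
#4 VA=0x907C2205ABA (r,kernel):
  TLB hit vpn=0x907C2205 → PA=0x1AABA
#5 VA=0xC034220005F (r,kernel):
  L0: frame=0x12 idx=24 entry=0x2A007 [P=1 RW=1 US=1 PS=0]
  L1: frame=0x2A idx=13 entry=0x2E007 [P=1 RW=1 US=1 PS=0]
  L2: frame=0x2E idx=17 entry=0x55002 [P=0 RW=1 US=0 PS=0]
  ⇒ fault: PAGE_NOT_PRESENT  — 3 lookups

Access #3 PA: FAULT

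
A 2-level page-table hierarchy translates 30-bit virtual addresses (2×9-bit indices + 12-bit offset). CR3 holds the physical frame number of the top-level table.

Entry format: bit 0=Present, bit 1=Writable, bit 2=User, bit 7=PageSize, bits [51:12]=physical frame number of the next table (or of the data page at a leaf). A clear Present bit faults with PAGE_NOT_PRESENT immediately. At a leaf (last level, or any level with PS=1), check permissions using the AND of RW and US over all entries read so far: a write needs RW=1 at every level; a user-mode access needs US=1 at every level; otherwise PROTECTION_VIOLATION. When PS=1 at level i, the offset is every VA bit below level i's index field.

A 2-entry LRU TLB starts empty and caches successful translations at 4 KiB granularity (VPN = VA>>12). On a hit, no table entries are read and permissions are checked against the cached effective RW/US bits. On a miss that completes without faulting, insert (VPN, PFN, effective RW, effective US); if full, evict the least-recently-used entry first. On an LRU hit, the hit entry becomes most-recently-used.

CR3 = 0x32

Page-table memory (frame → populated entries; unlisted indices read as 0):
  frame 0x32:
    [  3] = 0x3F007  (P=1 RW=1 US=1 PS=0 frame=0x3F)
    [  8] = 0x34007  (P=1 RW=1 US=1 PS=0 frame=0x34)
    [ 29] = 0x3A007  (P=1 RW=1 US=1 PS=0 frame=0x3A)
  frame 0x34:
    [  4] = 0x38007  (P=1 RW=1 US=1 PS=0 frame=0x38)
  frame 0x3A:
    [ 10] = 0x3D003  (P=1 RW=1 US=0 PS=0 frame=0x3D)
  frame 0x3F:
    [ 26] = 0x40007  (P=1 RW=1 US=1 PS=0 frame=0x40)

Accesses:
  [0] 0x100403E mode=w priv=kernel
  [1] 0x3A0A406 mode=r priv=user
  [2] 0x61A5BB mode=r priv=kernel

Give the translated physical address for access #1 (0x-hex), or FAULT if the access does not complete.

Walk each access:
#0 VA=0x100403E (w,kernel):
  [0] read 0x32 idx=8: raw=0x34007 flags P=1 W=1 U=1 S=0
  [1] read 0x34 idx=4: raw=0x38007 flags P=1 W=1 U=1 S=0
  ✓ 0x3803E  — 2 lookups
#1 VA=0x3A0A406 (r,user):
  [0] read 0x32 idx=29: raw=0x3A007 flags P=1 W=1 U=1 S=0
  [1] read 0x3A idx=10: raw=0x3D003 flags P=1 W=1 U=0 S=0
  ⇒ fault: PROTECTION_VIOLATION  — 2 lookups
#2 VA=0x61A5BB (r,kernel):
  [0] read 0x32 idx=3: raw=0x3F007 flags P=1 W=1 U=1 S=0
  [1] read 0x3F idx=26: raw=0x40007 flags P=1 W=1 U=1 S=0
  ✓ 0x405BB  — 2 lookups

Access #1 PA: FAULT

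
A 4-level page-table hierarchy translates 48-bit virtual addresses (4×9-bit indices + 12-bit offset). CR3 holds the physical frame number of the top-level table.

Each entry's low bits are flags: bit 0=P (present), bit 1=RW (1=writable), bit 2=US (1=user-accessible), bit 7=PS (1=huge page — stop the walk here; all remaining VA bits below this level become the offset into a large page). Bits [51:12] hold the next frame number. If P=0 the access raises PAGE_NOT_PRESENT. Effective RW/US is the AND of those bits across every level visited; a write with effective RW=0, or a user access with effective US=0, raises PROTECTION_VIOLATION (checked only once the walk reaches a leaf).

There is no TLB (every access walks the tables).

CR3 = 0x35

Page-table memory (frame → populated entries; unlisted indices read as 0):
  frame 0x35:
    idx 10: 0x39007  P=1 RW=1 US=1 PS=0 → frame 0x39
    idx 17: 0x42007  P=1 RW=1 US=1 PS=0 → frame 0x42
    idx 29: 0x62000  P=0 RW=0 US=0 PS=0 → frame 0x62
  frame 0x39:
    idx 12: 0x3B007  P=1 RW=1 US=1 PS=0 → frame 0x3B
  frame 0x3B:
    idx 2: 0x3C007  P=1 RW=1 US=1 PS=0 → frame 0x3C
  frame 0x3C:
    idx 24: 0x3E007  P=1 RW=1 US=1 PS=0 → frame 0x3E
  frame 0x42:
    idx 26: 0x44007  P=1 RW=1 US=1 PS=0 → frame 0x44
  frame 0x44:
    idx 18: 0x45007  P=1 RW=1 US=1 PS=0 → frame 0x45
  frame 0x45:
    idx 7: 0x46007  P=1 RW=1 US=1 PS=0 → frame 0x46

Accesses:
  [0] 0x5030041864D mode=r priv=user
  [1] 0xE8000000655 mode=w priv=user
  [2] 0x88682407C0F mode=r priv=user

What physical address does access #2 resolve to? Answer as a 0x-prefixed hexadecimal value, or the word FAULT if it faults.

Trace:
#0 VA=0x5030041864D (r,user):
  L0 @0x35[10] → 0x39007  P=1,RW=1,US=1,PS=0
  L1 @0x39[12] → 0x3B007  P=1,RW=1,US=1,PS=0
  L2 @0x3B[2] → 0x3C007  P=1,RW=1,US=1,PS=0
  L3 @0x3C[24] → 0x3E007  P=1,RW=1,US=1,PS=0
  ⇒ phys 0x3E64D  [4 reads]
#1 VA=0xE8000000655 (w,user):
  L0 @0x35[29] → 0x62000  P=0,RW=0,US=0,PS=0
  ✗ PAGE_NOT_PRESENT  [1 reads]
#2 VA=0x88682407C0F (r,user):
  L0 @0x35[17] → 0x42007  P=1,RW=1,US=1,PS=0
  L1 @0x42[26] → 0x44007  P=1,RW=1,US=1,PS=0
  L2 @0x44[18] → 0x45007  P=1,RW=1,US=1,PS=0
  L3 @0x45[7] → 0x46007  P=1,RW=1,US=1,PS=0
  ⇒ phys 0x46C0F  [4 reads]

Access #2 PA: 0x46C0F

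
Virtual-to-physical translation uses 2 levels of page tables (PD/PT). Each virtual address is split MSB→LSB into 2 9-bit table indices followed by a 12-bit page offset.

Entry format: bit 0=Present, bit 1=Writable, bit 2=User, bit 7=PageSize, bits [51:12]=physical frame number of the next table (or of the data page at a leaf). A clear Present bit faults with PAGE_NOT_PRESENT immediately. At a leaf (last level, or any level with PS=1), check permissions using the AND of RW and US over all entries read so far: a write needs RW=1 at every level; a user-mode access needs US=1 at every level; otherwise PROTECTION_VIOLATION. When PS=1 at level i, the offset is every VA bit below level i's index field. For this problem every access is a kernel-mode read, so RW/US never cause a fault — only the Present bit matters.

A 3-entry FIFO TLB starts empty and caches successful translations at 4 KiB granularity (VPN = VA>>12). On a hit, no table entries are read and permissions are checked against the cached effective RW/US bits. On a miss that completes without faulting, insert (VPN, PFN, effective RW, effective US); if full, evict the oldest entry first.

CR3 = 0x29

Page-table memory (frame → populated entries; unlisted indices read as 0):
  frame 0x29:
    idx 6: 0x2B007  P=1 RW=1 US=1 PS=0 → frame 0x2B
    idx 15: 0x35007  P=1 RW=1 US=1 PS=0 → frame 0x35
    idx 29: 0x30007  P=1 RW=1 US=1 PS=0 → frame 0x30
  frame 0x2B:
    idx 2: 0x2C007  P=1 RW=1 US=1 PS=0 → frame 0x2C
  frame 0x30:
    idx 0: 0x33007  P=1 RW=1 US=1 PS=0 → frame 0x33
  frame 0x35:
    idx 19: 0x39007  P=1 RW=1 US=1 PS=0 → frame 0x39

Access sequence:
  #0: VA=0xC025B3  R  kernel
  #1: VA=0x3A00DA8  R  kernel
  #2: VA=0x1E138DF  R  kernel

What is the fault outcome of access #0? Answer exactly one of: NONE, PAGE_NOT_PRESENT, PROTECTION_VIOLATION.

Walk each access:
#0 VA=0xC025B3 (r,kernel):
  [0] read 0x29 idx=6: raw=0x2B007 flags P=1 W=1 U=1 S=0
  [1] read 0x2B idx=2: raw=0x2C007 flags P=1 W=1 U=1 S=0
  ✓ 0x2C5B3  — 2 lookups
#1 VA=0x3A00DA8 (r,kernel):
  [0] read 0x29 idx=29: raw=0x30007 flags P=1 W=1 U=1 S=0
  [1] read 0x30 idx=0: raw=0x33007 flags P=1 W=1 U=1 S=0
  ✓ 0x33DA8  — 2 lookups
#2 VA=0x1E138DF (r,kernel):
  [0] read 0x29 idx=15: raw=0x35007 flags P=1 W=1 U=1 S=0
  [1] read 0x35 idx=19: raw=0x39007 flags P=1 W=1 U=1 S=0
  ✓ 0x398DF  — 2 lookups

Access #0 fault: NONE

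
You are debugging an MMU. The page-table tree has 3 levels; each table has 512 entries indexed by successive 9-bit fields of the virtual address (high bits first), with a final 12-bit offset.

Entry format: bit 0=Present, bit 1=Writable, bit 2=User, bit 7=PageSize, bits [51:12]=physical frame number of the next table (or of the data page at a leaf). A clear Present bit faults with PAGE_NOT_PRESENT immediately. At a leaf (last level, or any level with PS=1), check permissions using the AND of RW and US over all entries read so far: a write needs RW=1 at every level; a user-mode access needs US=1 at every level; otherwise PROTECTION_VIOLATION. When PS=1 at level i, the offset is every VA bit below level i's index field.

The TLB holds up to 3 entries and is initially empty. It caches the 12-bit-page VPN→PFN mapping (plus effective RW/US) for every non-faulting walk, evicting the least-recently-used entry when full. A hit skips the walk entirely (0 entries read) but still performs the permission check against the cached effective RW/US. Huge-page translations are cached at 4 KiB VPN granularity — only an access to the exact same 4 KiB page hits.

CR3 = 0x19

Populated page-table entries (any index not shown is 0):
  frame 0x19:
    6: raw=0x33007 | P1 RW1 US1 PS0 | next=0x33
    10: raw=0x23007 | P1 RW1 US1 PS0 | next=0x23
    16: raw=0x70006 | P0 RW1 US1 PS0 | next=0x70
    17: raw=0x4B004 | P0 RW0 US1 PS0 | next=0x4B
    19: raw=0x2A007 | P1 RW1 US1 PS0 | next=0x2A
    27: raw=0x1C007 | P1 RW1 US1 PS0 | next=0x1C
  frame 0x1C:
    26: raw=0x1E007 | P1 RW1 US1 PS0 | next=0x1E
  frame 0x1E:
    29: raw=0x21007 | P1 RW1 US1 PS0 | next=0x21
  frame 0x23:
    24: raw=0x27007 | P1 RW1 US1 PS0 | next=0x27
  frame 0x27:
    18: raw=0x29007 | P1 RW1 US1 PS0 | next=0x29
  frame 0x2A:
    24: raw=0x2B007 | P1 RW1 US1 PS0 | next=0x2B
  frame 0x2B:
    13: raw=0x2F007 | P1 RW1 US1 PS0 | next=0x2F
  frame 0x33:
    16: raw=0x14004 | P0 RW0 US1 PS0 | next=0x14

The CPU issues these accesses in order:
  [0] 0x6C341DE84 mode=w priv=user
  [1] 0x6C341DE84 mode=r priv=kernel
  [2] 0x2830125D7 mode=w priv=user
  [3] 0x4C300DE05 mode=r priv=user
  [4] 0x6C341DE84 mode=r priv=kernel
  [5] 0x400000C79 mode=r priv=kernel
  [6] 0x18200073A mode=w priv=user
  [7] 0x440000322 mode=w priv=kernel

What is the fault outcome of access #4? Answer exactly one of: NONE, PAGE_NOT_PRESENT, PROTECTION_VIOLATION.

Walk each access:
#0 VA=0x6C341DE84 (w,user):
  [0] read 0x19 idx=27: raw=0x1C007 flags P=1 W=1 U=1 S=0
  [1] read 0x1C idx=26: raw=0x1E007 flags P=1 W=1 U=1 S=0
  [2] read 0x1E idx=29: raw=0x21007 flags P=1 W=1 U=1 S=0
  → PA=0x21E84  (3 entries read)
#1 VA=0x6C341DE84 (r,kernel):
  TLB hit vpn=0x6C341D → PA=0x21E84
#2 VA=0x2830125D7 (w,user):
  [0] read 0x19 idx=10: raw=0x23007 flags P=1 W=1 U=1 S=0
  [1] read 0x23 idx=24: raw=0x27007 flags P=1 W=1 U=1 S=0
  [2] read 0x27 idx=18: raw=0x29007 flags P=1 W=1 U=1 S=0
  → PA=0x295D7  (3 entries read)
#3 VA=0x4C300DE05 (r,user):
  [0] read 0x19 idx=19: raw=0x2A007 flags P=1 W=1 U=1 S=0
  [1] read 0x2A idx=24: raw=0x2B007 flags P=1 W=1 U=1 S=0
  [2] read 0x2B idx=13: raw=0x2F007 flags P=1 W=1 U=1 S=0
  → PA=0x2FE05  (3 entries read)
#4 VA=0x6C341DE84 (r,kernel):
  TLB hit vpn=0x6C341D → PA=0x21E84
#5 VA=0x400000C79 (r,kernel):
  [0] read 0x19 idx=16: raw=0x70006 flags P=0 W=1 U=1 S=0
  ⇒ fault: PAGE_NOT_PRESENT  — 1 lookups
#6 VA=0x18200073A (w,user):
  [0] read 0x19 idx=6: raw=0x33007 flags P=1 W=1 U=1 S=0
  [1] read 0x33 idx=16: raw=0x14004 flags P=0 W=0 U=1 S=0
  ⇒ fault: PAGE_NOT_PRESENT  — 2 lookups
#7 VA=0x440000322 (w,kernel):
  [0] read 0x19 idx=17: raw=0x4B004 flags P=0 W=0 U=1 S=0
  ⇒ fault: PAGE_NOT_PRESENT  — 1 lookups

Access #4 fault: NONE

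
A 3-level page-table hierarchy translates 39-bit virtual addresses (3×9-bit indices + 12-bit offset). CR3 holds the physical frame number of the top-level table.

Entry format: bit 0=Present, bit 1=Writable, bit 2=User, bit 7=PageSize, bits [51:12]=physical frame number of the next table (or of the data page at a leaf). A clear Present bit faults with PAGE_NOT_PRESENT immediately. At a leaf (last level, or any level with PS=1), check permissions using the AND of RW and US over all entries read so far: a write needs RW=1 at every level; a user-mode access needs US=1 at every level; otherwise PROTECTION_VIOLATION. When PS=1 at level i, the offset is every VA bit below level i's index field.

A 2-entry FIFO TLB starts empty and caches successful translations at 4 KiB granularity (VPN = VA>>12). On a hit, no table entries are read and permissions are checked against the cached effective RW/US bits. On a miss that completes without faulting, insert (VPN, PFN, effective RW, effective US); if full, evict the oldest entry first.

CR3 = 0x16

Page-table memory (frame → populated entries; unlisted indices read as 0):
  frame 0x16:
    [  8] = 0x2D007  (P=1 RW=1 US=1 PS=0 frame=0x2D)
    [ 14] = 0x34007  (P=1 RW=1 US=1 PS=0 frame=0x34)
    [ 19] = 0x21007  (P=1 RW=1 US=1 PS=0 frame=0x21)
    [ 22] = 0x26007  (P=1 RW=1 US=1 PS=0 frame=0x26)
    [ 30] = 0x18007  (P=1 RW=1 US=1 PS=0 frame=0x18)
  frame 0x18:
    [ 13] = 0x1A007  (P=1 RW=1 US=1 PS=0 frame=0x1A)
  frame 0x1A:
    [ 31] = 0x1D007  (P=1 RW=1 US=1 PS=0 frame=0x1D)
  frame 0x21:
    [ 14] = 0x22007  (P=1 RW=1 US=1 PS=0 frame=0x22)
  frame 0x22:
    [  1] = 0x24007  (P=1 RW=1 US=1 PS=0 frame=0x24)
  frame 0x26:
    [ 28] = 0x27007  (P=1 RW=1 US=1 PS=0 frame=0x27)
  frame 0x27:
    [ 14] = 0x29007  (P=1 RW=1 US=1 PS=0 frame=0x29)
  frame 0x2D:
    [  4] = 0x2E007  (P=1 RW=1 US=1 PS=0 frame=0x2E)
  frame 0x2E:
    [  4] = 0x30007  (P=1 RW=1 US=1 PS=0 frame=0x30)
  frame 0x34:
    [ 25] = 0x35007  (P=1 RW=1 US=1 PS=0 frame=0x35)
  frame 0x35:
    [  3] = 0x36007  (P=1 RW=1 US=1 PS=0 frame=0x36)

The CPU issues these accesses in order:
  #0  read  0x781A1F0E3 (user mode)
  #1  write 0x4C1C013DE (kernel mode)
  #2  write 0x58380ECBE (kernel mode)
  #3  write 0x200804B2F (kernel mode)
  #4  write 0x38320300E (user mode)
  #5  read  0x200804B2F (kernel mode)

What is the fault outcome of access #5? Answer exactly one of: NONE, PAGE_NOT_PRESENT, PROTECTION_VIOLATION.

Per-access translation:
#0 VA=0x781A1F0E3 (r,user):
  L0 @0x16[30] → 0x18007  P=1,RW=1,US=1,PS=0
  L1 @0x18[13] → 0x1A007  P=1,RW=1,US=1,PS=0
  L2 @0x1A[31] → 0x1D007  P=1,RW=1,US=1,PS=0
  ✓ 0x1D0E3  — 3 lookups
#1 VA=0x4C1C013DE (w,kernel):
  L0 @0x16[19] → 0x21007  P=1,RW=1,US=1,PS=0
  L1 @0x21[14] → 0x22007  P=1,RW=1,US=1,PS=0
  L2 @0x22[1] → 0x24007  P=1,RW=1,US=1,PS=0
  ✓ 0x243DE  — 3 lookups
#2 VA=0x58380ECBE (w,kernel):
  L0 @0x16[22] → 0x26007  P=1,RW=1,US=1,PS=0
  L1 @0x26[28] → 0x27007  P=1,RW=1,US=1,PS=0
  L2 @0x27[14] → 0x29007  P=1,RW=1,US=1,PS=0
  ✓ 0x29CBE  — 3 lookups
#3 VA=0x200804B2F (w,kernel):
  L0 @0x16[8] → 0x2D007  P=1,RW=1,US=1,PS=0
  L1 @0x2D[4] → 0x2E007  P=1,RW=1,US=1,PS=0
  L2 @0x2E[4] → 0x30007  P=1,RW=1,US=1,PS=0
  ✓ 0x30B2F  — 3 lookups
#4 VA=0x38320300E (w,user):
  L0 @0x16[14] → 0x34007  P=1,RW=1,US=1,PS=0
  L1 @0x34[25] → 0x35007  P=1,RW=1,US=1,PS=0
  L2 @0x35[3] → 0x36007  P=1,RW=1,US=1,PS=0
  ✓ 0x3600E  — 3 lookups
#5 VA=0x200804B2F (r,kernel):
  TLB hit vpn=0x200804 → PA=0x30B2F

Access #5 fault: NONE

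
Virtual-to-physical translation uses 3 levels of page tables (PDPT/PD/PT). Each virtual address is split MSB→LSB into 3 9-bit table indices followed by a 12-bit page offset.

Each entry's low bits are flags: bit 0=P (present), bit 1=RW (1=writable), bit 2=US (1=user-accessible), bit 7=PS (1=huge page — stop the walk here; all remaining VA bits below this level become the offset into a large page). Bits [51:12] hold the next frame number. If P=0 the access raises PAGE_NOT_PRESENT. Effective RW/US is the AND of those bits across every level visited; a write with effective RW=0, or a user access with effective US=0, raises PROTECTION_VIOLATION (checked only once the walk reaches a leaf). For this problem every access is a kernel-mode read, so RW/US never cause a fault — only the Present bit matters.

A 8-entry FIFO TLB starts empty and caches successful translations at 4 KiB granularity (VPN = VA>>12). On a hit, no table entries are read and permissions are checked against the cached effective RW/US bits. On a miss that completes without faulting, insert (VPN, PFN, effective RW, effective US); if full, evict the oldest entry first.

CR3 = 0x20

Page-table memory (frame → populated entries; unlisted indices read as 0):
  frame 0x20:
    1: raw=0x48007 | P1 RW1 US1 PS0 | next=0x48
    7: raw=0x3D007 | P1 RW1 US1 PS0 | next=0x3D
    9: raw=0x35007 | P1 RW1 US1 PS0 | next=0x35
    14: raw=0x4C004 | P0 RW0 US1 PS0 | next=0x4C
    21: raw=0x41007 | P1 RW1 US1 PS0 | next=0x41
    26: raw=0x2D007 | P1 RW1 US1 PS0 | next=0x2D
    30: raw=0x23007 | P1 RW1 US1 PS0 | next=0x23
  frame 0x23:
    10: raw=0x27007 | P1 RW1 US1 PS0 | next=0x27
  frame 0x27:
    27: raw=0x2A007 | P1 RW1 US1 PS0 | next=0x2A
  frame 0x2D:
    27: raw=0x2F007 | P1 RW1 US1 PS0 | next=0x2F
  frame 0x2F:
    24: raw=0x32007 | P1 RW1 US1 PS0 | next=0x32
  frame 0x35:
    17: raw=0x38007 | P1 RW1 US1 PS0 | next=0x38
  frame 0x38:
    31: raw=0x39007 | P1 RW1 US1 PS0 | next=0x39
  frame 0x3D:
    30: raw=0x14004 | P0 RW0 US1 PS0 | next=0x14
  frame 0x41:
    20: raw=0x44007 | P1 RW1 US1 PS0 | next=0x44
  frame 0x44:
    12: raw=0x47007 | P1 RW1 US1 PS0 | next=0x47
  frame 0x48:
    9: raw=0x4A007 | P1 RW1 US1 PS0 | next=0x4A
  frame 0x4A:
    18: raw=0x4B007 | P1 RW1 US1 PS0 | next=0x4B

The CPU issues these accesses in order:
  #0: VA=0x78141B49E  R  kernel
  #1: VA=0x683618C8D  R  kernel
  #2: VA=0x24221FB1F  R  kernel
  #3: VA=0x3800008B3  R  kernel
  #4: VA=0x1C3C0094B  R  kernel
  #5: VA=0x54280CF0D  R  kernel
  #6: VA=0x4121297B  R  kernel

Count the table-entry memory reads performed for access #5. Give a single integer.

Trace:
#0 VA=0x78141B49E (r,kernel):
  lvl0: tbl 0x20, slot 30 ⇒ 0x23007 (P1/RW1/US1/PS0)
  lvl1: tbl 0x23, slot 10 ⇒ 0x27007 (P1/RW1/US1/PS0)
  lvl2: tbl 0x27, slot 27 ⇒ 0x2A007 (P1/RW1/US1/PS0)
  ⇒ phys 0x2A49E  [3 reads]
#1 VA=0x683618C8D (r,kernel):
  lvl0: tbl 0x20, slot 26 ⇒ 0x2D007 (P1/RW1/US1/PS0)
  lvl1: tbl 0x2D, slot 27 ⇒ 0x2F007 (P1/RW1/US1/PS0)
  lvl2: tbl 0x2F, slot 24 ⇒ 0x32007 (P1/RW1/US1/PS0)
  ⇒ phys 0x32C8D  [3 reads]
#2 VA=0x24221FB1F (r,kernel):
  lvl0: tbl 0x20, slot 9 ⇒ 0x35007 (P1/RW1/US1/PS0)
  lvl1: tbl 0x35, slot 17 ⇒ 0x38007 (P1/RW1/US1/PS0)
  lvl2: tbl 0x38, slot 31 ⇒ 0x39007 (P1/RW1/US1/PS0)
  ⇒ phys 0x39B1F  [3 reads]
#3 VA=0x3800008B3 (r,kernel):
  lvl0: tbl 0x20, slot 14 ⇒ 0x4C004 (P0/RW0/US1/PS0)
  → PAGE_NOT_PRESENT  (1 entries read)
#4 VA=0x1C3C0094B (r,kernel):
  lvl0: tbl 0x20, slot 7 ⇒ 0x3D007 (P1/RW1/US1/PS0)
  lvl1: tbl 0x3D, slot 30 ⇒ 0x14004 (P0/RW0/US1/PS0)
  → PAGE_NOT_PRESENT  (2 entries read)
#5 VA=0x54280CF0D (r,kernel):
  lvl0: tbl 0x20, slot 21 ⇒ 0x41007 (P1/RW1/US1/PS0)
  lvl1: tbl 0x41, slot 20 ⇒ 0x44007 (P1/RW1/US1/PS0)
  lvl2: tbl 0x44, slot 12 ⇒ 0x47007 (P1/RW1/US1/PS0)
  ⇒ phys 0x47F0D  [3 reads]
#6 VA=0x4121297B (r,kernel):
  lvl0: tbl 0x20, slot 1 ⇒ 0x48007 (P1/RW1/US1/PS0)
  lvl1: tbl 0x48, slot 9 ⇒ 0x4A007 (P1/RW1/US1/PS0)
  lvl2: tbl 0x4A, slot 18 ⇒ 0x4B007 (P1/RW1/US1/PS0)
  ⇒ phys 0x4B97B  [3 reads]

Entries read for #5: 3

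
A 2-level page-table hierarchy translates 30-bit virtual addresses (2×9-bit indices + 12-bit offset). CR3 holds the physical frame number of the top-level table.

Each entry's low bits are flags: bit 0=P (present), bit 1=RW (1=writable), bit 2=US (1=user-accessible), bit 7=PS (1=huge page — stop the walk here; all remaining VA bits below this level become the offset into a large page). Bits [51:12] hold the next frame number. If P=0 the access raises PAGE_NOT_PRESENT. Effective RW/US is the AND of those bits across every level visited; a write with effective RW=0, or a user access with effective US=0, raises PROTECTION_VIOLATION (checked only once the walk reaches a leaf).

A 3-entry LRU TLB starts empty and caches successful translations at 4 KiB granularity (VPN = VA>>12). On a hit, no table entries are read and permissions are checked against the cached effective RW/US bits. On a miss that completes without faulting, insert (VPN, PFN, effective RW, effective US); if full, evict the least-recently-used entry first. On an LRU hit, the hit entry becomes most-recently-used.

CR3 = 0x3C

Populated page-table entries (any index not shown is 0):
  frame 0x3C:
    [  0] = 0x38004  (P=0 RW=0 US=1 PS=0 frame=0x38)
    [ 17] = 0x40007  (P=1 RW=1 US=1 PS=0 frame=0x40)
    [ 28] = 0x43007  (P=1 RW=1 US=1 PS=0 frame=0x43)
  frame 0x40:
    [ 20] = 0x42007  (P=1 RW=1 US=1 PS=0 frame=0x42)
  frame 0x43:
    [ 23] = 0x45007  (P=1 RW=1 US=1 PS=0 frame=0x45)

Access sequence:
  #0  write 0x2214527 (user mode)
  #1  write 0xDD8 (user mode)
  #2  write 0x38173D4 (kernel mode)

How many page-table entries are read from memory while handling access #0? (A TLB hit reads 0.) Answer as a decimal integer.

Walk each access:
#0 VA=0x2214527 (w,user):
  L0 @0x3C[17] → 0x40007  P=1,RW=1,US=1,PS=0
  L1 @0x40[20] → 0x42007  P=1,RW=1,US=1,PS=0
  ✓ 0x42527  — 2 lookups
#1 VA=0xDD8 (w,user):
  L0 @0x3C[0] → 0x38004  P=0,RW=0,US=1,PS=0
  ✗ PAGE_NOT_PRESENT  [1 reads]
#2 VA=0x38173D4 (w,kernel):
  L0 @0x3C[28] → 0x43007  P=1,RW=1,US=1,PS=0
  L1 @0x43[23] → 0x45007  P=1,RW=1,US=1,PS=0
  ✓ 0x453D4  — 2 lookups

Entries read for #0: 2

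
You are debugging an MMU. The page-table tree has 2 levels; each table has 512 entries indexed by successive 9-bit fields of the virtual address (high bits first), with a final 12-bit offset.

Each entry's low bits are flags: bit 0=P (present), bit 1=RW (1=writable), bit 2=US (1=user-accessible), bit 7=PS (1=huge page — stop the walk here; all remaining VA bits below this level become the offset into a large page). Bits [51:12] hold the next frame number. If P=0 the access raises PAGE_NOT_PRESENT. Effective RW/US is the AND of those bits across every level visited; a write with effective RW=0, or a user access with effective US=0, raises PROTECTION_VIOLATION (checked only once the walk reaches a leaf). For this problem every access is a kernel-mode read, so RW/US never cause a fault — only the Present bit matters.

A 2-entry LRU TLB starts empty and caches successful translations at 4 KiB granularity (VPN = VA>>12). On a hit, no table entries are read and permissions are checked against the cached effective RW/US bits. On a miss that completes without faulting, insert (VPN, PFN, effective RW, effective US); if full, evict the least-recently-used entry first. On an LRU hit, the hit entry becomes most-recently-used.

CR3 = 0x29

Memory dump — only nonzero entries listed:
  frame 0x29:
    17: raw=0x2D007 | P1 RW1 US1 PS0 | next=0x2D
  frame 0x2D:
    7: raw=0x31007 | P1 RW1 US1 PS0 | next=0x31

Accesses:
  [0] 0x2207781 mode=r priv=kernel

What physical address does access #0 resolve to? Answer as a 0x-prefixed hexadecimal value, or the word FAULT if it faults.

Trace:
#0 VA=0x2207781 (r,kernel):
  lvl0: tbl 0x29, slot 17 ⇒ 0x2D007 (P1/RW1/US1/PS0)
  lvl1: tbl 0x2D, slot 7 ⇒ 0x31007 (P1/RW1/US1/PS0)
  ✓ 0x31781  — 2 lookups

Access #0 PA: 0x31781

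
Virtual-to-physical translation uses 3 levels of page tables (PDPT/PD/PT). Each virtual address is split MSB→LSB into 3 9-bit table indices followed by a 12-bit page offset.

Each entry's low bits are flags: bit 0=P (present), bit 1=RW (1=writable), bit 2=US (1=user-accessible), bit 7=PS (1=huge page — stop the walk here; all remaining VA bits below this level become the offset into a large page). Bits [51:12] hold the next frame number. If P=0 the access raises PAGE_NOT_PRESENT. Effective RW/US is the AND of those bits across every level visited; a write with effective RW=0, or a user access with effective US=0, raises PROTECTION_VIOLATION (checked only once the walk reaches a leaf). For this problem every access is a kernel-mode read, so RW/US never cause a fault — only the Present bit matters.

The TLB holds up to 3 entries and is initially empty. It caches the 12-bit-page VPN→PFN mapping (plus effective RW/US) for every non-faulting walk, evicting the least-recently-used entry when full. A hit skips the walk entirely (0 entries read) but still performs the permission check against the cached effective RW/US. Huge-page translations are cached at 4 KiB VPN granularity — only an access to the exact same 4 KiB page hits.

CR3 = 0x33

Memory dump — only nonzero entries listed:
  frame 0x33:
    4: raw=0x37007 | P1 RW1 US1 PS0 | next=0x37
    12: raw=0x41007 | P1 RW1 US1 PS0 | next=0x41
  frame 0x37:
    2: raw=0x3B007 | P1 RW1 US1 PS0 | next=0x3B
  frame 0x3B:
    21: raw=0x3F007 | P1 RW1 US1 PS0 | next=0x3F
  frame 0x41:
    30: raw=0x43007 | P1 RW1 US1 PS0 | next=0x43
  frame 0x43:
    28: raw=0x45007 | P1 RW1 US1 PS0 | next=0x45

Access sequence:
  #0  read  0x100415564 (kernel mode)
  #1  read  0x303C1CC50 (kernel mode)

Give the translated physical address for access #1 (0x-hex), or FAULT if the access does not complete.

Trace:
#0 VA=0x100415564 (r,kernel):
  [0] read 0x33 idx=4: raw=0x37007 flags P=1 W=1 U=1 S=0
  [1] read 0x37 idx=2: raw=0x3B007 flags P=1 W=1 U=1 S=0
  [2] read 0x3B idx=21: raw=0x3F007 flags P=1 W=1 U=1 S=0
  ⇒ phys 0x3F564  [3 reads]
#1 VA=0x303C1CC50 (r,kernel):
  [0] read 0x33 idx=12: raw=0x41007 flags P=1 W=1 U=1 S=0
  [1] read 0x41 idx=30: raw=0x43007 flags P=1 W=1 U=1 S=0
  [2] read 0x43 idx=28: raw=0x45007 flags P=1 W=1 U=1 S=0
  ⇒ phys 0x45C50  [3 reads]

Access #1 PA: 0x45C50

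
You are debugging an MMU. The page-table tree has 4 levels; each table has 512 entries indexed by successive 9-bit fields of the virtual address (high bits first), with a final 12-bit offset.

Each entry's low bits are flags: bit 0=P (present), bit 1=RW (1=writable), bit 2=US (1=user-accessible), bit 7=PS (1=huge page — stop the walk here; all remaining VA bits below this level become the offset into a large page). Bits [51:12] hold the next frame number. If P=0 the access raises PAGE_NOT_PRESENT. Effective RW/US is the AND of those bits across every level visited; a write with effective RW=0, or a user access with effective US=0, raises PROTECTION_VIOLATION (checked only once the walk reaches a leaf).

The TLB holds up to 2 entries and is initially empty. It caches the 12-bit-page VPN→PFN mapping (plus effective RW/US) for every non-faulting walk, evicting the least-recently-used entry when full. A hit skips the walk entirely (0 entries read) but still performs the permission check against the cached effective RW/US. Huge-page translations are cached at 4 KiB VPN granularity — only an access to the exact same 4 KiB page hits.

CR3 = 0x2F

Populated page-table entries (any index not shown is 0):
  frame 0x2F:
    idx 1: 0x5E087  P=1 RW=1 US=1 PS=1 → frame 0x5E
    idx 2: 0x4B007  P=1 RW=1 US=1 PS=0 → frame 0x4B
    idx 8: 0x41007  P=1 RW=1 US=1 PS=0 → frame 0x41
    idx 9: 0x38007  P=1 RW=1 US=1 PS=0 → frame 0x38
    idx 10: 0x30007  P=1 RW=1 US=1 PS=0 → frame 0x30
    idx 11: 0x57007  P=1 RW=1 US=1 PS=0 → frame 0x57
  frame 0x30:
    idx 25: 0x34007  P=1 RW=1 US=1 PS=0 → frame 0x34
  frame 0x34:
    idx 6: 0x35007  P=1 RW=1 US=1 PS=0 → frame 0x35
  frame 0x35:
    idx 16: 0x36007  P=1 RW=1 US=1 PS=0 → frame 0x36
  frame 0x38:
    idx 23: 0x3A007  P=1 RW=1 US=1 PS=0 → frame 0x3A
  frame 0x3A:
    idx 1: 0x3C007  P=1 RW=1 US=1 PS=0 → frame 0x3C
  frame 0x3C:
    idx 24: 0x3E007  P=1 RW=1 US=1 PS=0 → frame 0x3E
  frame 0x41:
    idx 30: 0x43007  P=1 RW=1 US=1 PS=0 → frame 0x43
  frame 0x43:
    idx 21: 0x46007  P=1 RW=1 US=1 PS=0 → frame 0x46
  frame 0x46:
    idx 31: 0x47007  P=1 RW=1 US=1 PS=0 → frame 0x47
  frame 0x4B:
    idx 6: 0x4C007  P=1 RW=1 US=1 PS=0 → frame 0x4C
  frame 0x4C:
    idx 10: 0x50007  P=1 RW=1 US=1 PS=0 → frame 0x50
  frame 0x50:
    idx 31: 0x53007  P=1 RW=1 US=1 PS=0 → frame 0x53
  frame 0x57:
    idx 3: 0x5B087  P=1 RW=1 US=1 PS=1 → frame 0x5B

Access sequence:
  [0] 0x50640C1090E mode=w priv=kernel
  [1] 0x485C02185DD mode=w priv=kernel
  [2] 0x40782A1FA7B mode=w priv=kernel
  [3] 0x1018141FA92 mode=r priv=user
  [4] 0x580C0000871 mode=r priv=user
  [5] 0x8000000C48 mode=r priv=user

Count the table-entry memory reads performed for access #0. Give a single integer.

Per-access translation:
#0 VA=0x50640C1090E (w,kernel):
  [0] read 0x2F idx=10: raw=0x30007 flags P=1 W=1 U=1 S=0
  [1] read 0x30 idx=25: raw=0x34007 flags P=1 W=1 U=1 S=0
  [2] read 0x34 idx=6: raw=0x35007 flags P=1 W=1 U=1 S=0
  [3] read 0x35 idx=16: raw=0x36007 flags P=1 W=1 U=1 S=0
  → PA=0x3690E  (4 entries read)
#1 VA=0x485C02185DD (w,kernel):
  [0] read 0x2F idx=9: raw=0x38007 flags P=1 W=1 U=1 S=0
  [1] read 0x38 idx=23: raw=0x3A007 flags P=1 W=1 U=1 S=0
  [2] read 0x3A idx=1: raw=0x3C007 flags P=1 W=1 U=1 S=0
  [3] read 0x3C idx=24: raw=0x3E007 flags P=1 W=1 U=1 S=0
  → PA=0x3E5DD  (4 entries read)
#2 VA=0x40782A1FA7B (w,kernel):
  [0] read 0x2F idx=8: raw=0x41007 flags P=1 W=1 U=1 S=0
  [1] read 0x41 idx=30: raw=0x43007 flags P=1 W=1 U=1 S=0
  [2] read 0x43 idx=21: raw=0x46007 flags P=1 W=1 U=1 S=0
  [3] read 0x46 idx=31: raw=0x47007 flags P=1 W=1 U=1 S=0
  → PA=0x47A7B  (4 entries read)
#3 VA=0x1018141FA92 (r,user):
  [0] read 0x2F idx=2: raw=0x4B007 flags P=1 W=1 U=1 S=0
  [1] read 0x4B idx=6: raw=0x4C007 flags P=1 W=1 U=1 S=0
  [2] read 0x4C idx=10: raw=0x50007 flags P=1 W=1 U=1 S=0
  [3] read 0x50 idx=31: raw=0x53007 flags P=1 W=1 U=1 S=0
  → PA=0x53A92  (4 entries read)
#4 VA=0x580C0000871 (r,user):
  [0] read 0x2F idx=11: raw=0x57007 flags P=1 W=1 U=1 S=0
  [1] read 0x57 idx=3: raw=0x5B087 flags P=1 W=1 U=1 S=1
  → PA=0x5B871 (huge @L1)  (2 entries read)
#5 VA=0x8000000C48 (r,user):
  [0] read 0x2F idx=1: raw=0x5E087 flags P=1 W=1 U=1 S=1
  → PA=0x5EC48 (huge @L0)  (1 entries read)

Entries read for #0: 4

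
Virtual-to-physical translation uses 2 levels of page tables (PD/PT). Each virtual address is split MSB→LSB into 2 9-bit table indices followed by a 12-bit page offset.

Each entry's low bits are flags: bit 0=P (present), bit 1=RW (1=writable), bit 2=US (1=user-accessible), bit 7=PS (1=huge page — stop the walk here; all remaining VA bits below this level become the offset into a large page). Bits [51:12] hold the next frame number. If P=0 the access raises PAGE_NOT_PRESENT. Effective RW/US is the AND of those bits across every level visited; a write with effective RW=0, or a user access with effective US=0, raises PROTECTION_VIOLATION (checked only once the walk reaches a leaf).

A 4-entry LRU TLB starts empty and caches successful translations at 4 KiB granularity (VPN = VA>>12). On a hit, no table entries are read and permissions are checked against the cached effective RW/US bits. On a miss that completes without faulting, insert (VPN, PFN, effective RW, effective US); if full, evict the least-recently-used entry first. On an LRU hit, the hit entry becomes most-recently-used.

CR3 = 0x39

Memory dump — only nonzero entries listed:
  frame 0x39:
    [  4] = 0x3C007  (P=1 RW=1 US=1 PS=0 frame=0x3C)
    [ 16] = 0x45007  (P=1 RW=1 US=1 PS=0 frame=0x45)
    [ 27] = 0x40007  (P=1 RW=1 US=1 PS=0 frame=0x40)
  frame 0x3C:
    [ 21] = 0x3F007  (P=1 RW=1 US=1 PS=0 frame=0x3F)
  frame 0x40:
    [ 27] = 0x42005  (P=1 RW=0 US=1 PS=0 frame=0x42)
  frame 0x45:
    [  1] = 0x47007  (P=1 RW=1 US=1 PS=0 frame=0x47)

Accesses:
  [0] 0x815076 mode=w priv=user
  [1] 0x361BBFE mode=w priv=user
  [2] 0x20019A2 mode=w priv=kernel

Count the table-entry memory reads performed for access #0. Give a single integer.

Per-access translation:
#0 VA=0x815076 (w,user):
  lvl0: tbl 0x39, slot 4 ⇒ 0x3C007 (P1/RW1/US1/PS0)
  lvl1: tbl 0x3C, slot 21 ⇒ 0x3F007 (P1/RW1/US1/PS0)
  ✓ 0x3F076  — 2 lookups
#1 VA=0x361BBFE (w,user):
  lvl0: tbl 0x39, slot 27 ⇒ 0x40007 (P1/RW1/US1/PS0)
  lvl1: tbl 0x40, slot 27 ⇒ 0x42005 (P1/RW0/US1/PS0)
  → PROTECTION_VIOLATION  (2 entries read)
#2 VA=0x20019A2 (w,kernel):
  lvl0: tbl 0x39, slot 16 ⇒ 0x45007 (P1/RW1/US1/PS0)
  lvl1: tbl 0x45, slot 1 ⇒ 0x47007 (P1/RW1/US1/PS0)
  ✓ 0x479A2  — 2 lookups

Entries read for #0: 2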